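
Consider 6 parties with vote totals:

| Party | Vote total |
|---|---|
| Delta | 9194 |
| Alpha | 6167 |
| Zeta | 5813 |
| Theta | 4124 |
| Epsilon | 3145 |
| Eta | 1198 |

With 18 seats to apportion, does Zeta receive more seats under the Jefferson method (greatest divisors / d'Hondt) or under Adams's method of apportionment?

Jefferson: Delta 6, Alpha 4, Zeta 4, Theta 2, Epsilon 2, Eta 0.
Adams: Delta 5, Alpha 4, Zeta 3, Theta 3, Epsilon 2, Eta 1.
Zeta gets 4 under Jefferson and 3 under Adams.

Jefferson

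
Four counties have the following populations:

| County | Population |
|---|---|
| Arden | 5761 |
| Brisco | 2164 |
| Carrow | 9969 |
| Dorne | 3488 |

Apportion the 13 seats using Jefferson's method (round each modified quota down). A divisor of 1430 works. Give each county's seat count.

With modified divisor 1430: modified quotas Arden 4.029, Brisco 1.513, Carrow 6.971, Dorne 2.439.
Rounding down: Arden 4, Brisco 1, Carrow 6, Dorne 2 (total 13).

Arden 4, Brisco 1, Carrow 6, Dorne 2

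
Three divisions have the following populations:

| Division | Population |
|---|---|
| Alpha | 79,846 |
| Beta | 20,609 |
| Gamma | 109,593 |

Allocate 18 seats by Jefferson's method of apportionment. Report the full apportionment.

Standard divisor 210048/18 ≈ 11669.333; standard quotas: Alpha 6.842, Beta 1.766, Gamma 9.392.
Rounding down gives 6, 1, 9 = 16 seats, so the divisor must be adjusted.
With modified divisor 10600: modified quotas Alpha 7.533, Beta 1.944, Gamma 10.339.
Rounding down: Alpha 7, Beta 1, Gamma 10 (total 18).

Alpha=7, Beta=1, Gamma=10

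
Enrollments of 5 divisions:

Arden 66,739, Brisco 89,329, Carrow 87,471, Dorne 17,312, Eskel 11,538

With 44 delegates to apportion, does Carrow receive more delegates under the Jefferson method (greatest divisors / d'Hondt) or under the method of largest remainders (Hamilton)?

Jefferson: Arden 11, Brisco 15, Carrow 15, Dorne 2, Eskel 1.
Hamilton: Arden 11, Brisco 14, Carrow 14, Dorne 3, Eskel 2.
Carrow gets 15 under Jefferson and 14 under Hamilton.

Jefferson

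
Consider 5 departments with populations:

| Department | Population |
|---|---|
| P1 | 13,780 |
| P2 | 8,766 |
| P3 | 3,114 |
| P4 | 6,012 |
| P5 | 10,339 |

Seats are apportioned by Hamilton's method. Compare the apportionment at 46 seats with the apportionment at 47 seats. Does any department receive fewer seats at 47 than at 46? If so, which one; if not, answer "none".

At 46 seats: P1 15, P2 10, P3 3, P4 7, P5 11.
At 47 seats: P1 15, P2 10, P3 3, P4 7, P5 12.
No department's allocation decreased.

none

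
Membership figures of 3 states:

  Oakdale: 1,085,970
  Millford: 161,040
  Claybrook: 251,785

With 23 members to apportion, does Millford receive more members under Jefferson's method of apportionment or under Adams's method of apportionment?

Jefferson: Oakdale 17, Millford 2, Claybrook 4.
Adams: Oakdale 16, Millford 3, Claybrook 4.
Millford gets 2 under Jefferson and 3 under Adams.

Adams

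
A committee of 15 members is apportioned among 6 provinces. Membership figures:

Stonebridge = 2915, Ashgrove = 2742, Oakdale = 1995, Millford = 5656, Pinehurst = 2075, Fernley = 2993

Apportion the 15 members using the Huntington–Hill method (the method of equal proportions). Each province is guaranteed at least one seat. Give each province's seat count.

Stonebridge 2; Ashgrove 2; Oakdale 2; Millford 5; Pinehurst 2; Fernley 2

With divisor 1243: modified quotas Stonebridge 2.345, Ashgrove 2.206, Oakdale 1.605, Millford 4.550, Pinehurst 1.669, Fernley 2.408.
Geometric-mean thresholds: Stonebridge √(2·3)=2.449, Ashgrove √(2·3)=2.449, Oakdale √(1·2)=1.414, Millford √(4·5)=4.472, Pinehurst √(1·2)=1.414, Fernley √(2·3)=2.449.
Each quota rounded against its threshold gives Stonebridge 2, Ashgrove 2, Oakdale 2, Millford 5, Pinehurst 2, Fernley 2 (total 15).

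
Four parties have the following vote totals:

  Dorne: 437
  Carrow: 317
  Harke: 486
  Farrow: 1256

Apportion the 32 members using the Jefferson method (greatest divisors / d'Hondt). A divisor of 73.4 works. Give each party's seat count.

Dorne 5, Carrow 4, Harke 6, Farrow 17

With modified divisor 73.4: modified quotas Dorne 5.954, Carrow 4.319, Harke 6.621, Farrow 17.112.
Rounding down: Dorne 5, Carrow 4, Harke 6, Farrow 17 (total 32).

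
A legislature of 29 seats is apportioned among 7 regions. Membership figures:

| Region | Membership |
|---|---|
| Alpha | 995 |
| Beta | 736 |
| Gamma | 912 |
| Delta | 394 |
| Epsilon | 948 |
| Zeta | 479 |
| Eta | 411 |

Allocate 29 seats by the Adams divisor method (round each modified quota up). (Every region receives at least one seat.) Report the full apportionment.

Alpha=6; Beta=4; Gamma=5; Delta=3; Epsilon=5; Zeta=3; Eta=3

Standard divisor 4875/29 ≈ 168.103; standard quotas: Alpha 5.919, Beta 4.378, Gamma 5.425, Delta 2.344, Epsilon 5.639, Zeta 2.849, Eta 2.445.
Rounding up gives 6, 5, 6, 3, 6, 3, 3 = 32 seats, so the divisor must be adjusted.
With modified divisor 193: modified quotas Alpha 5.155, Beta 3.813, Gamma 4.725, Delta 2.041, Epsilon 4.912, Zeta 2.482, Eta 2.130.
Rounding up: Alpha 6, Beta 4, Gamma 5, Delta 3, Epsilon 5, Zeta 3, Eta 3 (total 29).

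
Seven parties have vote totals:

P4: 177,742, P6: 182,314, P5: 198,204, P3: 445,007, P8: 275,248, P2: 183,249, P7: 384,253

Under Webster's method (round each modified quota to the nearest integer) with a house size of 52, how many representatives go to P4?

5

Standard divisor 1846017/52 ≈ 35500.327; standard quotas: P4 5.007, P6 5.136, P5 5.583, P3 12.535, P8 7.753, P2 5.162, P7 10.824.
Rounding to the nearest integer gives 5, 5, 6, 13, 8, 5, 11 = 53 seats, so the divisor must be adjusted.
With modified divisor 35800: modified quotas P4 4.965, P6 5.093, P5 5.536, P3 12.430, P8 7.688, P2 5.119, P7 10.733.
Rounding to the nearest integer: P4 5, P6 5, P5 6, P3 12, P8 8, P2 5, P7 11 (total 52).
P4 receives 5.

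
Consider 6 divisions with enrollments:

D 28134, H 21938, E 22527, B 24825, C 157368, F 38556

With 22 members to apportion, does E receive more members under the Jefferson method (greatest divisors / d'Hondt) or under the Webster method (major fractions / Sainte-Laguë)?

Webster

Jefferson: D 2, H 1, E 1, B 2, C 13, F 3.
Webster: D 2, H 2, E 2, B 2, C 11, F 3.
E gets 1 under Jefferson and 2 under Webster.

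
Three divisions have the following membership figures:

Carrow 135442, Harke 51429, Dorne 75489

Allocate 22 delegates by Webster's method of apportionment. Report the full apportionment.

Carrow 12; Harke 4; Dorne 6

Standard divisor 262360/22 ≈ 11925.455; standard quotas: Carrow 11.357, Harke 4.313, Dorne 6.330.
Rounding to the nearest integer gives 11, 4, 6 = 21 seats, so the divisor must be adjusted.
With modified divisor 11700: modified quotas Carrow 11.576, Harke 4.396, Dorne 6.452.
Rounding to the nearest integer: Carrow 12, Harke 4, Dorne 6 (total 22).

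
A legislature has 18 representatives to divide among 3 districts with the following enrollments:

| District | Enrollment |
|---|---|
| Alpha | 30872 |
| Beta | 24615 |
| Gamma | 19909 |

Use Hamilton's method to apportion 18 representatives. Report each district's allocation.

Total 75396; standard divisor 75396/18 ≈ 4188.667.
Standard quotas: Alpha 7.3704, Beta 5.8766, Gamma 4.7531.
Lower quotas: Alpha 7, Beta 5, Gamma 4 (sum 16, leaving 2 seats).
Remainders in descending order: Beta 0.8766, Gamma 0.7531, Alpha 0.3704.
The surplus seats go to Beta, Gamma.

Alpha 7; Beta 6; Gamma 5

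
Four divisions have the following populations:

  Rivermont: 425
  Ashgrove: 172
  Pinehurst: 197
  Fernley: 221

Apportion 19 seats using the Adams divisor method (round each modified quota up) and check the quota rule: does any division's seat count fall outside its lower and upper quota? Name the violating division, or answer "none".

none

Standard quotas: Rivermont 7.956, Ashgrove 3.220, Pinehurst 3.688, Fernley 4.137.
Adams allocation: Rivermont 8, Ashgrove 3, Pinehurst 4, Fernley 4.
Every allocation lies between the lower and upper quota.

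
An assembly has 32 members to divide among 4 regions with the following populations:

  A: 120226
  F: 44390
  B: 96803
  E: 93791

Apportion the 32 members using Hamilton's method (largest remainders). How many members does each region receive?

A 11, F 4, B 9, E 8

Standard divisor: 355210 ÷ 32 ≈ 11100.312.
Standard quotas: A 10.8309, F 3.9990, B 8.7207, E 8.4494.
Lower quotas: A 10, F 3, B 8, E 8 (sum 29, leaving 3 seats).
Remainders in descending order: F 0.9990, A 0.8309, B 0.7207, E 0.4494.
The surplus seats go to F, A, B.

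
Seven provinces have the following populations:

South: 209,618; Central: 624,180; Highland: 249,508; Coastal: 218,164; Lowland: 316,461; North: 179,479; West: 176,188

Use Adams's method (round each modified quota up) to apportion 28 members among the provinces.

South 3, Central 8, Highland 4, Coastal 3, Lowland 4, North 3, West 3

Standard divisor 1973598/28 ≈ 70485.643; standard quotas: South 2.974, Central 8.855, Highland 3.540, Coastal 3.095, Lowland 4.490, North 2.546, West 2.500.
Rounding up gives 3, 9, 4, 4, 5, 3, 3 = 31 seats, so the divisor must be adjusted.
With modified divisor 81100: modified quotas South 2.585, Central 7.696, Highland 3.077, Coastal 2.690, Lowland 3.902, North 2.213, West 2.172.
Rounding up: South 3, Central 8, Highland 4, Coastal 3, Lowland 4, North 3, West 3 (total 28).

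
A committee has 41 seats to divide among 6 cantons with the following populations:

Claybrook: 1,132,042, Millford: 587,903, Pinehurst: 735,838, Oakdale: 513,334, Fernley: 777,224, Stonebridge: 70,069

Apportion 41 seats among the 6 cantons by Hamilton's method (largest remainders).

The standard divisor is 3816410/41 ≈ 93083.171.
Standard quotas: Claybrook 12.1616, Millford 6.3159, Pinehurst 7.9052, Oakdale 5.5148, Fernley 8.3498, Stonebridge 0.7528.
Lower quotas: Claybrook 12, Millford 6, Pinehurst 7, Oakdale 5, Fernley 8, Stonebridge 0 (sum 38, leaving 3 seats).
Remainders in descending order: Pinehurst 0.9052, Stonebridge 0.7528, Oakdale 0.5148, Fernley 0.3498, Millford 0.3159, Claybrook 0.1616.
The surplus seats go to Pinehurst, Stonebridge, Oakdale.

Claybrook 12, Millford 6, Pinehurst 8, Oakdale 6, Fernley 8, Stonebridge 1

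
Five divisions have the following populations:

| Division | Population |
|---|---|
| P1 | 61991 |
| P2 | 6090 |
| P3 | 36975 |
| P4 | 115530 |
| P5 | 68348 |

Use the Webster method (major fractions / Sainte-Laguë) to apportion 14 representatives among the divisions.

P1 3; P2 0; P3 2; P4 6; P5 3

Standard divisor 288934/14 ≈ 20638.143; standard quotas: P1 3.004, P2 0.295, P3 1.792, P4 5.598, P5 3.312.
Rounding to the nearest integer gives P1 3, P2 0, P3 2, P4 6, P5 3 — total 14, matching the house size, so no adjustment is needed.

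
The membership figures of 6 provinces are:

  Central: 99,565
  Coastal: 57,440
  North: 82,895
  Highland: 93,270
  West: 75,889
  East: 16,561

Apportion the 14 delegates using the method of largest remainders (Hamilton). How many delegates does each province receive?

Standard divisor: 425620 ÷ 14 ≈ 30401.429.
Standard quotas: Central 3.2750, Coastal 1.8894, North 2.7267, Highland 3.0679, West 2.4962, East 0.5447.
Lower quotas: Central 3, Coastal 1, North 2, Highland 3, West 2, East 0 (sum 11, leaving 3 seats).
Remainders in descending order: Coastal 0.8894, North 0.7267, East 0.5447, West 0.4962, Central 0.2750, Highland 0.0679.
The surplus seats go to Coastal, North, East.

Central=3, Coastal=2, North=3, Highland=3, West=2, East=1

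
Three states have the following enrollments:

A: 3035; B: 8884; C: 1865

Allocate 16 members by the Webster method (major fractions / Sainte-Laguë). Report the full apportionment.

Standard divisor 13784/16 ≈ 861.5; standard quotas: A 3.523, B 10.312, C 2.165.
Rounding to the nearest integer gives A 4, B 10, C 2 — total 16, matching the house size, so no adjustment is needed.

A 4, B 10, C 2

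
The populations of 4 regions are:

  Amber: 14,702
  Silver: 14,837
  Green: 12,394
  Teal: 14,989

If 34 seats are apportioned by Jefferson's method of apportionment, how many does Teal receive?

9

Standard divisor 56922/34 ≈ 1674.176; standard quotas: Amber 8.782, Silver 8.862, Green 7.403, Teal 8.953.
Rounding down gives 8, 8, 7, 8 = 31 seats, so the divisor must be adjusted.
With modified divisor 1600: modified quotas Amber 9.189, Silver 9.273, Green 7.746, Teal 9.368.
Rounding down: Amber 9, Silver 9, Green 7, Teal 9 (total 34).
Teal receives 9.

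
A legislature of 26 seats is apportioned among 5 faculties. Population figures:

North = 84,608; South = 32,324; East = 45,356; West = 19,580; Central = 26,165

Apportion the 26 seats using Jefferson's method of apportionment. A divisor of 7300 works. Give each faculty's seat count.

With modified divisor 7300: modified quotas North 11.590, South 4.428, East 6.213, West 2.682, Central 3.584.
Rounding down: North 11, South 4, East 6, West 2, Central 3 (total 26).

North=11, South=4, East=6, West=2, Central=3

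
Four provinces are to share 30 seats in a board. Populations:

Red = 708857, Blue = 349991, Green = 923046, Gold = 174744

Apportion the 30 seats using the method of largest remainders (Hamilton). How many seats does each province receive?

Standard divisor: 2156638 ÷ 30 ≈ 71887.933.
Standard quotas: Red 9.8606, Blue 4.8686, Green 12.8401, Gold 2.4308.
Lower quotas: Red 9, Blue 4, Green 12, Gold 2 (sum 27, leaving 3 seats).
Remainders in descending order: Blue 0.8686, Red 0.8606, Green 0.8401, Gold 0.4308.
Largest remainders: Blue, Red, Green receive the extra seats.

Red 10; Blue 5; Green 13; Gold 2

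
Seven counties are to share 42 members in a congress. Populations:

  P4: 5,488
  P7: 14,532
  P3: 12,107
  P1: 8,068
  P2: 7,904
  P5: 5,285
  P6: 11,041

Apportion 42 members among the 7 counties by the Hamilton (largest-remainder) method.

P4: 4; P7: 10; P3: 8; P1: 5; P2: 5; P5: 3; P6: 7

Standard divisor: 64425 ÷ 42 ≈ 1533.929.
Standard quotas: P4 3.5777, P7 9.4737, P3 7.8928, P1 5.2597, P2 5.1528, P5 3.4454, P6 7.1979.
Lower quotas: P4 3, P7 9, P3 7, P1 5, P2 5, P5 3, P6 7 (sum 39, leaving 3 seats).
Remainders in descending order: P3 0.8928, P4 0.5777, P7 0.4737, P5 0.4454, P1 0.2597, P6 0.1979, P2 0.1528.
The surplus seats go to P3, P4, P7.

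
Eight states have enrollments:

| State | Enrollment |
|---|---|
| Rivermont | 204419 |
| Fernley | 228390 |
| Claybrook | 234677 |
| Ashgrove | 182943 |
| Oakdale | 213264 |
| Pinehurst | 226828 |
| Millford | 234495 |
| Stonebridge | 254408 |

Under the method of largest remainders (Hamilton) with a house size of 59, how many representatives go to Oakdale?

Total 1779424; standard divisor 1779424/59 ≈ 30159.729.
Standard quotas: Rivermont 6.7779, Fernley 7.5727, Claybrook 7.7811, Ashgrove 6.0658, Oakdale 7.0712, Pinehurst 7.5209, Millford 7.7751, Stonebridge 8.4354.
Lower quotas: Rivermont 6, Fernley 7, Claybrook 7, Ashgrove 6, Oakdale 7, Pinehurst 7, Millford 7, Stonebridge 8 (sum 55, leaving 4 seats).
Remainders in descending order: Claybrook 0.7811, Rivermont 0.7779, Millford 0.7751, Fernley 0.5727, Pinehurst 0.5209, Stonebridge 0.4354, Oakdale 0.0712, Ashgrove 0.0658.
The surplus seats go to Claybrook, Rivermont, Millford, Fernley.
Oakdale receives 7.

7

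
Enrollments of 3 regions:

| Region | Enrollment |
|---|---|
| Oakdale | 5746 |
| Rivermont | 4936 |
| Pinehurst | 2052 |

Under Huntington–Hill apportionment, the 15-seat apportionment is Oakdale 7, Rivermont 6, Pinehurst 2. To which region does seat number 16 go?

Priority for the next seat is population ÷ (√(s·(s+1))).
Priorities: Oakdale 767.842, Rivermont 761.641, Pinehurst 837.725.
Highest priority: Pinehurst.

Pinehurst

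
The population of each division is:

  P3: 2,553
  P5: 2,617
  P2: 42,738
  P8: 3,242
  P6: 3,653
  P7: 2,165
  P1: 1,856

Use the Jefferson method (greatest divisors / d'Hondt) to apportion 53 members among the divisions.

P3: 2, P5: 2, P2: 40, P8: 3, P6: 3, P7: 2, P1: 1

Standard divisor 58824/53 ≈ 1109.887; standard quotas: P3 2.300, P5 2.358, P2 38.507, P8 2.921, P6 3.291, P7 1.951, P1 1.672.
Rounding down gives 2, 2, 38, 2, 3, 1, 1 = 49 seats, so the divisor must be adjusted.
With modified divisor 1060: modified quotas P3 2.408, P5 2.469, P2 40.319, P8 3.058, P6 3.446, P7 2.042, P1 1.751.
Rounding down: P3 2, P5 2, P2 40, P8 3, P6 3, P7 2, P1 1 (total 53).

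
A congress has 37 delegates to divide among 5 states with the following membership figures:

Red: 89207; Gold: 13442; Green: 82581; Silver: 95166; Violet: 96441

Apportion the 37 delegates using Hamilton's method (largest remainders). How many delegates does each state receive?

Red: 9; Gold: 1; Green: 8; Silver: 9; Violet: 10

Standard divisor: 376837 ÷ 37 ≈ 10184.784.
Standard quotas: Red 8.7589, Gold 1.3198, Green 8.1083, Silver 9.3439, Violet 9.4691.
Lower quotas: Red 8, Gold 1, Green 8, Silver 9, Violet 9 (sum 35, leaving 2 seats).
Remainders in descending order: Red 0.7589, Violet 0.4691, Silver 0.3439, Gold 0.3198, Green 0.1083.
Largest remainders: Red, Violet receive the extra seats.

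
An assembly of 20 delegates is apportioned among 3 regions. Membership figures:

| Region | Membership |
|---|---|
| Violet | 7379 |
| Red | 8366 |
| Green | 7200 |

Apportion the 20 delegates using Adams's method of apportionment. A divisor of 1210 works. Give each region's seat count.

With modified divisor 1210: modified quotas Violet 6.098, Red 6.914, Green 5.950.
Rounding up: Violet 7, Red 7, Green 6 (total 20).

Violet=7; Red=7; Green=6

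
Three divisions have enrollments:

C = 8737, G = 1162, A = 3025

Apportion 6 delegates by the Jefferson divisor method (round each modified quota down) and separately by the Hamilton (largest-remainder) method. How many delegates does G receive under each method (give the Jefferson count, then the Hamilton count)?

0 and 1

Jefferson: C 5, G 0, A 1.
Hamilton: C 4, G 1, A 1.
G gets 0 under Jefferson and 1 under Hamilton.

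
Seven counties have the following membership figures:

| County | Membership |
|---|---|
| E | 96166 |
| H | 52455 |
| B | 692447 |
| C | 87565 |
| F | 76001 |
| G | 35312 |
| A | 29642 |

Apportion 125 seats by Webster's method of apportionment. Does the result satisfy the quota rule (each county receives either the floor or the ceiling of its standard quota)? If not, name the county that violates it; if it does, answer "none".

Standard quotas: E 11.239, H 6.130, B 80.925, C 10.233, F 8.882, G 4.127, A 3.464.
Webster allocation: E 11, H 6, B 82, C 10, F 9, G 4, A 3.
B has quota 80.925 (lower 80, upper 81) but receives 82 — outside the quota interval.

B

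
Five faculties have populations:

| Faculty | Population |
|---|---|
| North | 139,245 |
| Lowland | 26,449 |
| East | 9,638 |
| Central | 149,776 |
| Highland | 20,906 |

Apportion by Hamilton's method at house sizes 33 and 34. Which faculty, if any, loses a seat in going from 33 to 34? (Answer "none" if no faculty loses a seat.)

Lowland

At 33 seats: North 13, Lowland 3, East 1, Central 14, Highland 2.
At 34 seats: North 14, Lowland 2, East 1, Central 15, Highland 2.
Lowland drops from 3 to 2.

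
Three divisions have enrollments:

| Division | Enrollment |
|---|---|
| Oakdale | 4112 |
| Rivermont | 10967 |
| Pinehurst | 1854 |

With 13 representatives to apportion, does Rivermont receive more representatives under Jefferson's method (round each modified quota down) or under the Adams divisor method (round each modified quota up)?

Jefferson

Jefferson: Oakdale 3, Rivermont 9, Pinehurst 1.
Adams: Oakdale 3, Rivermont 8, Pinehurst 2.
Rivermont gets 9 under Jefferson and 8 under Adams.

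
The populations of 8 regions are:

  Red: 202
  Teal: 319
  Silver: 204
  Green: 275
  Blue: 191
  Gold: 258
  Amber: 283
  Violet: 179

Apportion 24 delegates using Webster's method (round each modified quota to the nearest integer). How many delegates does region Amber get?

Standard divisor 1911/24 ≈ 79.625; standard quotas: Red 2.537, Teal 4.006, Silver 2.562, Green 3.454, Blue 2.399, Gold 3.240, Amber 3.554, Violet 2.248.
Rounding to the nearest integer gives Red 3, Teal 4, Silver 3, Green 3, Blue 2, Gold 3, Amber 4, Violet 2 — total 24, matching the house size, so no adjustment is needed.
Amber receives 4.

4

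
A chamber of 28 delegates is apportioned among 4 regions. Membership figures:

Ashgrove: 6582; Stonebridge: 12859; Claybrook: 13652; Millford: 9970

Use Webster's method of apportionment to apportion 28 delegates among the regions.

Ashgrove=4, Stonebridge=8, Claybrook=9, Millford=7

Standard divisor 43063/28 ≈ 1537.964; standard quotas: Ashgrove 4.280, Stonebridge 8.361, Claybrook 8.877, Millford 6.483.
Rounding to the nearest integer gives 4, 8, 9, 6 = 27 seats, so the divisor must be adjusted.
With modified divisor 1520: modified quotas Ashgrove 4.330, Stonebridge 8.460, Claybrook 8.982, Millford 6.559.
Rounding to the nearest integer: Ashgrove 4, Stonebridge 8, Claybrook 9, Millford 7 (total 28).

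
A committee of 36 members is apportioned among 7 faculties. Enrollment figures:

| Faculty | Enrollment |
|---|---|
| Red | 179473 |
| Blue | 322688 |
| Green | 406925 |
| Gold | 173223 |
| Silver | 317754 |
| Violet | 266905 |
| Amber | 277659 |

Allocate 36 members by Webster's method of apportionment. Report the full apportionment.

Red: 3, Blue: 6, Green: 8, Gold: 3, Silver: 6, Violet: 5, Amber: 5

Standard divisor 1944627/36 ≈ 54017.417; standard quotas: Red 3.323, Blue 5.974, Green 7.533, Gold 3.207, Silver 5.882, Violet 4.941, Amber 5.140.
Rounding to the nearest integer gives Red 3, Blue 6, Green 8, Gold 3, Silver 6, Violet 5, Amber 5 — total 36, matching the house size, so no adjustment is needed.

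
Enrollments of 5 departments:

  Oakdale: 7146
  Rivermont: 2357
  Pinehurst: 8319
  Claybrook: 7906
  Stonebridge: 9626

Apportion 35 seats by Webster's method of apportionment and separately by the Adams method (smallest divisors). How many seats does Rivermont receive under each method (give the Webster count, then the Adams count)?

Webster: Oakdale 7, Rivermont 2, Pinehurst 8, Claybrook 8, Stonebridge 10.
Adams: Oakdale 7, Rivermont 3, Pinehurst 8, Claybrook 8, Stonebridge 9.
Rivermont gets 2 under Webster and 3 under Adams.

2 and 3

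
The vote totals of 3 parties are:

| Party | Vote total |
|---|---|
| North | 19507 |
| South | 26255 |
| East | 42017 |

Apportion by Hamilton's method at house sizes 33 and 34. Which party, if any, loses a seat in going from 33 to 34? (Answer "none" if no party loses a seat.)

At 33 seats: North 7, South 10, East 16.
At 34 seats: North 8, South 10, East 16.
No party's allocation decreased.

none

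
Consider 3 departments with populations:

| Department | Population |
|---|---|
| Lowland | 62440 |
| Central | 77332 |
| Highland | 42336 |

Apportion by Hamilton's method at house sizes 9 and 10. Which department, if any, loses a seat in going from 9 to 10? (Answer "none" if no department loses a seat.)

none

At 9 seats: Lowland 3, Central 4, Highland 2.
At 10 seats: Lowland 4, Central 4, Highland 2.
No department's allocation decreased.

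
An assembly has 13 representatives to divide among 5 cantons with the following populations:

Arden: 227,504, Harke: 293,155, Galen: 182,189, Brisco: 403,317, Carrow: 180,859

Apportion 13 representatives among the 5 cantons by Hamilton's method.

Arden: 2; Harke: 3; Galen: 2; Brisco: 4; Carrow: 2

Standard divisor: 1287024 ÷ 13 ≈ 99001.846.
Standard quotas: Arden 2.2980, Harke 2.9611, Galen 1.8403, Brisco 4.0738, Carrow 1.8268.
Lower quotas: Arden 2, Harke 2, Galen 1, Brisco 4, Carrow 1 (sum 10, leaving 3 seats).
Remainders in descending order: Harke 0.9611, Galen 0.8403, Carrow 0.8268, Arden 0.2980, Brisco 0.0738.
The surplus seats go to Harke, Galen, Carrow.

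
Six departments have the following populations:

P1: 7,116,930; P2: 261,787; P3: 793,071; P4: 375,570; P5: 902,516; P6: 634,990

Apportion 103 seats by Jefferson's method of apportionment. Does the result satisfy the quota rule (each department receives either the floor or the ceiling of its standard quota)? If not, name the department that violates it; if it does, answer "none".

Standard quotas: P1 72.688, P2 2.674, P3 8.100, P4 3.836, P5 9.218, P6 6.485.
Jefferson allocation: P1 75, P2 2, P3 8, P4 3, P5 9, P6 6.
P1 has quota 72.688 (lower 72, upper 73) but receives 75 — outside the quota interval.

P1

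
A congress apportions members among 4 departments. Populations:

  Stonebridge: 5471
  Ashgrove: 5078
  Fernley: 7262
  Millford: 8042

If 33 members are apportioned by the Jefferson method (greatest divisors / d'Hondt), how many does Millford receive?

11

Standard divisor 25853/33 ≈ 783.424; standard quotas: Stonebridge 6.983, Ashgrove 6.482, Fernley 9.270, Millford 10.265.
Rounding down gives 6, 6, 9, 10 = 31 seats, so the divisor must be adjusted.
With modified divisor 729: modified quotas Stonebridge 7.505, Ashgrove 6.966, Fernley 9.962, Millford 11.032.
Rounding down: Stonebridge 7, Ashgrove 6, Fernley 9, Millford 11 (total 33).
Millford receives 11.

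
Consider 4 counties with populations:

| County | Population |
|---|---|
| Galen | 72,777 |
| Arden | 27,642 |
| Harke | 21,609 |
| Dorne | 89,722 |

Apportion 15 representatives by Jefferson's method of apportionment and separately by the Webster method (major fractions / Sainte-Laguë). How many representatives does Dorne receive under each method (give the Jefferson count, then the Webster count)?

7 and 6

Jefferson: Galen 5, Arden 2, Harke 1, Dorne 7.
Webster: Galen 5, Arden 2, Harke 2, Dorne 6.
Dorne gets 7 under Jefferson and 6 under Webster.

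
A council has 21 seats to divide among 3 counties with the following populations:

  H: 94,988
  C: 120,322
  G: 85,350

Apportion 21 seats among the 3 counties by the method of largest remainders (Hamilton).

Total 300660; standard divisor 300660/21 ≈ 14317.143.
Standard quotas: H 6.6346, C 8.4041, G 5.9614.
Lower quotas: H 6, C 8, G 5 (sum 19, leaving 2 seats).
Remainders in descending order: G 0.9614, H 0.6346, C 0.4041.
The surplus seats go to G, H.

H=7; C=8; G=6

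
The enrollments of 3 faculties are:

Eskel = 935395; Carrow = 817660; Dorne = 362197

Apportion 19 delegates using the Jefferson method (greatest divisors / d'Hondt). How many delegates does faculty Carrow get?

7

Standard divisor 2115252/19 ≈ 111329.053; standard quotas: Eskel 8.402, Carrow 7.345, Dorne 3.253.
Rounding down gives 8, 7, 3 = 18 seats, so the divisor must be adjusted.
With modified divisor 103100: modified quotas Eskel 9.073, Carrow 7.931, Dorne 3.513.
Rounding down: Eskel 9, Carrow 7, Dorne 3 (total 19).
Carrow receives 7.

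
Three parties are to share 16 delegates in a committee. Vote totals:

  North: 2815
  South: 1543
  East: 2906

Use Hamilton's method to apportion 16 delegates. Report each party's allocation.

The standard divisor is 7264/16 = 454.
Standard quotas: North 6.200, South 3.399, East 6.401.
Lower quotas: North 6, South 3, East 6 (sum 15, leaving 1 seat).
Remainders in descending order: East 0.401, South 0.399, North 0.200.
The surplus seat goes to East.

North=6, South=3, East=7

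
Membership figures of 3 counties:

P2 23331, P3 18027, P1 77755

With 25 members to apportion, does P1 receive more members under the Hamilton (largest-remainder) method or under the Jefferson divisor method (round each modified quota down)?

Hamilton: P2 5, P3 4, P1 16.
Jefferson: P2 5, P3 3, P1 17.
P1 gets 16 under Hamilton and 17 under Jefferson.

Jefferson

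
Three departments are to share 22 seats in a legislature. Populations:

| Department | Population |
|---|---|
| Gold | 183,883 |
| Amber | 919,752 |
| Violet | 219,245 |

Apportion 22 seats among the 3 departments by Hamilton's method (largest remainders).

The standard divisor is 1322880/22 ≈ 60130.909.
Standard quotas: Gold 3.0580, Amber 15.2958, Violet 3.6461.
Lower quotas: Gold 3, Amber 15, Violet 3 (sum 21, leaving 1 seat).
Remainders in descending order: Violet 0.6461, Amber 0.2958, Gold 0.0580.
Largest remainder: Violet receives the extra seat.

Gold 3, Amber 15, Violet 4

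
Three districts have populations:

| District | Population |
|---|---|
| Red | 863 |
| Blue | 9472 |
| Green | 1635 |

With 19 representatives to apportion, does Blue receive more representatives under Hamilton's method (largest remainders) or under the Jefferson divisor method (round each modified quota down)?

Hamilton: Red 1, Blue 15, Green 3.
Jefferson: Red 1, Blue 16, Green 2.
Blue gets 15 under Hamilton and 16 under Jefferson.

Jefferson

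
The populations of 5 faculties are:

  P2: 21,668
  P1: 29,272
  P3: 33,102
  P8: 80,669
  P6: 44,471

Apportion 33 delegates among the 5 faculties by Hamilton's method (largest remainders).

P2: 3; P1: 5; P3: 5; P8: 13; P6: 7

The standard divisor is 209182/33 ≈ 6338.848.
Standard quotas: P2 3.4183, P1 4.6179, P3 5.2221, P8 12.7261, P6 7.0156.
Lower quotas: P2 3, P1 4, P3 5, P8 12, P6 7 (sum 31, leaving 2 seats).
Remainders in descending order: P8 0.7261, P1 0.6179, P2 0.4183, P3 0.2221, P6 0.0156.
Largest remainders: P8, P1 receive the extra seats.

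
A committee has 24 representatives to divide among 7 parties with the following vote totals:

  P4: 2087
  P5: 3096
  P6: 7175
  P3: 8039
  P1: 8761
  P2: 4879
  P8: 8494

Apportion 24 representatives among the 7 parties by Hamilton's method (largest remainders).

P4: 1, P5: 2, P6: 4, P3: 4, P1: 5, P2: 3, P8: 5

Total 42531; standard divisor 42531/24 ≈ 1772.125.
Standard quotas: P4 1.1777, P5 1.7471, P6 4.0488, P3 4.5364, P1 4.9438, P2 2.7532, P8 4.7931.
Lower quotas: P4 1, P5 1, P6 4, P3 4, P1 4, P2 2, P8 4 (sum 20, leaving 4 seats).
Remainders in descending order: P1 0.9438, P8 0.7931, P2 0.7532, P5 0.7471, P3 0.5364, P4 0.1777, P6 0.0488.
Largest remainders: P1, P8, P2, P5 receive the extra seats.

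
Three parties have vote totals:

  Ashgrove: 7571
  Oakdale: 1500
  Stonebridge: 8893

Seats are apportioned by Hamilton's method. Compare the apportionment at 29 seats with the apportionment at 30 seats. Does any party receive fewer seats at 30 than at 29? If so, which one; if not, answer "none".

At 29 seats: Ashgrove 12, Oakdale 3, Stonebridge 14.
At 30 seats: Ashgrove 13, Oakdale 2, Stonebridge 15.
Oakdale drops from 3 to 2.

Oakdale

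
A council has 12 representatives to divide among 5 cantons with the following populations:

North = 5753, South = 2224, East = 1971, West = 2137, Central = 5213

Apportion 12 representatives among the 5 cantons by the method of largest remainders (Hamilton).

North 4, South 2, East 1, West 1, Central 4

The standard divisor is 17298/12 ≈ 1441.5.
Standard quotas: North 3.9910, South 1.5428, East 1.3673, West 1.4825, Central 3.6164.
Lower quotas: North 3, South 1, East 1, West 1, Central 3 (sum 9, leaving 3 seats).
Remainders in descending order: North 0.9910, Central 0.6164, South 0.5428, West 0.4825, East 0.3673.
Largest remainders: North, Central, South receive the extra seats.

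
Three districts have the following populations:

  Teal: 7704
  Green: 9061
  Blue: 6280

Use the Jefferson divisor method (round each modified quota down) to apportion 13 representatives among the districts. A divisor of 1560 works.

Teal 4, Green 5, Blue 4

With modified divisor 1560: modified quotas Teal 4.938, Green 5.808, Blue 4.026.
Rounding down: Teal 4, Green 5, Blue 4 (total 13).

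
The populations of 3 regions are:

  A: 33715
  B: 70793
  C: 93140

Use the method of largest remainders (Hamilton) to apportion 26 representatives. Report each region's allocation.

A 5; B 9; C 12

The standard divisor is 197648/26 ≈ 7601.846.
Standard quotas: A 4.4351, B 9.3126, C 12.2523.
Lower quotas: A 4, B 9, C 12 (sum 25, leaving 1 seat).
Remainders in descending order: A 0.4351, B 0.3126, C 0.2523.
Largest remainder: A receives the extra seat.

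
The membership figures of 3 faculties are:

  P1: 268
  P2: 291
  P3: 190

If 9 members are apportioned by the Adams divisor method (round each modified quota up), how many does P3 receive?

2

Standard divisor 749/9 ≈ 83.222; standard quotas: P1 3.220, P2 3.497, P3 2.283.
Rounding up gives 4, 4, 3 = 11 seats, so the divisor must be adjusted.
With modified divisor 96: modified quotas P1 2.792, P2 3.031, P3 1.979.
Rounding up: P1 3, P2 4, P3 2 (total 9).
P3 receives 2.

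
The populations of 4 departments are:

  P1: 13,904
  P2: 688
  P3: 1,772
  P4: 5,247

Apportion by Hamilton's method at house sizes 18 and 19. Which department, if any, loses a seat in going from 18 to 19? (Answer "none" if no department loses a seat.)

none

At 18 seats: P1 12, P2 1, P3 1, P4 4.
At 19 seats: P1 12, P2 1, P3 1, P4 5.
No department's allocation decreased.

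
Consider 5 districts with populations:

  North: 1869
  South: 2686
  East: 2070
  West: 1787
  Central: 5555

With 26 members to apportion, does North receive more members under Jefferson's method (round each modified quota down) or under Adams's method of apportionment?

Adams

Jefferson: North 3, South 5, East 4, West 3, Central 11.
Adams: North 4, South 5, East 4, West 3, Central 10.
North gets 3 under Jefferson and 4 under Adams.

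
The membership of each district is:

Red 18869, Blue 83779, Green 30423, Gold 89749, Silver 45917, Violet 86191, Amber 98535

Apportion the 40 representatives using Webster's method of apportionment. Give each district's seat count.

Standard divisor 453463/40 ≈ 11336.575; standard quotas: Red 1.664, Blue 7.390, Green 2.684, Gold 7.917, Silver 4.050, Violet 7.603, Amber 8.692.
Rounding to the nearest integer gives 2, 7, 3, 8, 4, 8, 9 = 41 seats, so the divisor must be adjusted.
With modified divisor 11540: modified quotas Red 1.635, Blue 7.260, Green 2.636, Gold 7.777, Silver 3.979, Violet 7.469, Amber 8.539.
Rounding to the nearest integer: Red 2, Blue 7, Green 3, Gold 8, Silver 4, Violet 7, Amber 9 (total 40).

Red: 2, Blue: 7, Green: 3, Gold: 8, Silver: 4, Violet: 7, Amber: 9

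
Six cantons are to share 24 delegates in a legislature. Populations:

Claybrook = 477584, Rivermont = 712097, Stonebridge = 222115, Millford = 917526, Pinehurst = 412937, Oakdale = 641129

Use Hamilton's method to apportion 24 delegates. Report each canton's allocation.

Total 3383388; standard divisor 3383388/24 ≈ 140974.5.
Standard quotas: Claybrook 3.3877, Rivermont 5.0512, Stonebridge 1.5756, Millford 6.5085, Pinehurst 2.9292, Oakdale 4.5478.
Lower quotas: Claybrook 3, Rivermont 5, Stonebridge 1, Millford 6, Pinehurst 2, Oakdale 4 (sum 21, leaving 3 seats).
Remainders in descending order: Pinehurst 0.9292, Stonebridge 0.5756, Oakdale 0.5478, Millford 0.5085, Claybrook 0.3877, Rivermont 0.0512.
The surplus seats go to Pinehurst, Stonebridge, Oakdale.

Claybrook=3; Rivermont=5; Stonebridge=2; Millford=6; Pinehurst=3; Oakdale=5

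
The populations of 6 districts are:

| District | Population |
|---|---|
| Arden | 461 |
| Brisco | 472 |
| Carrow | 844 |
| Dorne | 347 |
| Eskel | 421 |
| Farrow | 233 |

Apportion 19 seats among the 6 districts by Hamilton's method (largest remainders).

Arden 3, Brisco 3, Carrow 6, Dorne 2, Eskel 3, Farrow 2

The standard divisor is 2778/19 ≈ 146.211.
Standard quotas: Arden 3.153, Brisco 3.228, Carrow 5.772, Dorne 2.373, Eskel 2.879, Farrow 1.594.
Lower quotas: Arden 3, Brisco 3, Carrow 5, Dorne 2, Eskel 2, Farrow 1 (sum 16, leaving 3 seats).
Remainders in descending order: Eskel 0.879, Carrow 0.772, Farrow 0.594, Dorne 0.373, Brisco 0.228, Arden 0.153.
The surplus seats go to Eskel, Carrow, Farrow.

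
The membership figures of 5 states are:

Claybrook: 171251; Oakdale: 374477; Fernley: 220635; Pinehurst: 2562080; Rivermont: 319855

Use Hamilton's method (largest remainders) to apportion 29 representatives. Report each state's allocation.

Standard divisor: 3648298 ÷ 29 ≈ 125803.379.
Standard quotas: Claybrook 1.3613, Oakdale 2.9767, Fernley 1.7538, Pinehurst 20.3657, Rivermont 2.5425.
Lower quotas: Claybrook 1, Oakdale 2, Fernley 1, Pinehurst 20, Rivermont 2 (sum 26, leaving 3 seats).
Remainders in descending order: Oakdale 0.9767, Fernley 0.7538, Rivermont 0.5425, Pinehurst 0.3657, Claybrook 0.3613.
Largest remainders: Oakdale, Fernley, Rivermont receive the extra seats.

Claybrook 1, Oakdale 3, Fernley 2, Pinehurst 20, Rivermont 3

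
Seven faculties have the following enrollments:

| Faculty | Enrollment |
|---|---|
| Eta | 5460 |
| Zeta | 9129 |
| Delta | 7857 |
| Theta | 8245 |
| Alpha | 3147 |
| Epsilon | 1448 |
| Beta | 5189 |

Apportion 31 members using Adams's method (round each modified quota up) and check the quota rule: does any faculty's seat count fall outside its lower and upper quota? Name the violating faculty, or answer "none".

none

Standard quotas: Eta 4.182, Zeta 6.992, Delta 6.018, Theta 6.315, Alpha 2.410, Epsilon 1.109, Beta 3.974.
Adams allocation: Eta 4, Zeta 7, Delta 6, Theta 6, Alpha 3, Epsilon 1, Beta 4.
Every allocation lies between the lower and upper quota.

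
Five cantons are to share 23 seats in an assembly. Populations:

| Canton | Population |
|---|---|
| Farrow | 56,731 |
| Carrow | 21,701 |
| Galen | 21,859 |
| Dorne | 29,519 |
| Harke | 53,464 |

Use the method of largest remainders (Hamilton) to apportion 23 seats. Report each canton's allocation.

The standard divisor is 183274/23 ≈ 7968.435.
Standard quotas: Farrow 7.1195, Carrow 2.7234, Galen 2.7432, Dorne 3.7045, Harke 6.7095.
Lower quotas: Farrow 7, Carrow 2, Galen 2, Dorne 3, Harke 6 (sum 20, leaving 3 seats).
Remainders in descending order: Galen 0.7432, Carrow 0.7234, Harke 0.7095, Dorne 0.7045, Farrow 0.1195.
Largest remainders: Galen, Carrow, Harke receive the extra seats.

Farrow 7; Carrow 3; Galen 3; Dorne 3; Harke 7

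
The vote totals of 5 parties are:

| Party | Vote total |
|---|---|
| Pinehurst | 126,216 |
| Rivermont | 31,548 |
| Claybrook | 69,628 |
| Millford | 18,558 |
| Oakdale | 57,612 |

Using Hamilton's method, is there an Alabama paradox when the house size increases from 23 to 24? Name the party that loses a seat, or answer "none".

At 23 seats: Pinehurst 10, Rivermont 2, Claybrook 5, Millford 2, Oakdale 4.
At 24 seats: Pinehurst 10, Rivermont 2, Claybrook 6, Millford 1, Oakdale 5.
Millford drops from 2 to 1.

Millford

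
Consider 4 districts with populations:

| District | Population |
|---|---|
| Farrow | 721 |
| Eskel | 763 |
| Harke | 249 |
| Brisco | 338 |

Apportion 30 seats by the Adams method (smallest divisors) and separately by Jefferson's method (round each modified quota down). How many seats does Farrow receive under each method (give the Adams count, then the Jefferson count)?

10 and 11

Adams: Farrow 10, Eskel 11, Harke 4, Brisco 5.
Jefferson: Farrow 11, Eskel 11, Harke 3, Brisco 5.
Farrow gets 10 under Adams and 11 under Jefferson.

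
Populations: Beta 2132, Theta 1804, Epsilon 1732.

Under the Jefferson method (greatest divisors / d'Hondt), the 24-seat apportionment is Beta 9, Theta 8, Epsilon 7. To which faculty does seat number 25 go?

Priority for the next seat is population ÷ (current seats + 1).
Priorities: Beta 213.200, Theta 200.444, Epsilon 216.500.
Highest priority: Epsilon.

Epsilon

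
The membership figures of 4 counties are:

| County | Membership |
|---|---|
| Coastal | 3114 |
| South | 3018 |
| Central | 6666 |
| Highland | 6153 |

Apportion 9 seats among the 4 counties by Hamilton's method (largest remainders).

Standard divisor: 18951 ÷ 9 ≈ 2105.667.
Standard quotas: Coastal 1.4789, South 1.4333, Central 3.1657, Highland 2.9221.
Lower quotas: Coastal 1, South 1, Central 3, Highland 2 (sum 7, leaving 2 seats).
Remainders in descending order: Highland 0.9221, Coastal 0.4789, South 0.4333, Central 0.1657.
The surplus seats go to Highland, Coastal.

Coastal=2; South=1; Central=3; Highland=3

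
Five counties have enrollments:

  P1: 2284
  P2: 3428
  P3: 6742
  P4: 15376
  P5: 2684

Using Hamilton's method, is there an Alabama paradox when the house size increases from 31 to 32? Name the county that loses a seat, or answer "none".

At 31 seats: P1 2, P2 3, P3 7, P4 16, P5 3.
At 32 seats: P1 2, P2 4, P3 7, P4 16, P5 3.
No county's allocation decreased.

none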